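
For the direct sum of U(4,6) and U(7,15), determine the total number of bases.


Bases of a direct sum M1 + M2: |B| = |B(M1)| * |B(M2)|.
|B(U(4,6))| = C(6,4) = 15.
|B(U(7,15))| = C(15,7) = 6435.
Total bases = 15 * 6435 = 96525.

96525


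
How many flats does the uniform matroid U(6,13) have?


Flats of U(6,13): every subset of size < 6 is a flat, plus E itself.
Count = C(13,0) + C(13,1) + C(13,2) + C(13,3) + C(13,4) + C(13,5) + 1
     = 1 + 13 + 78 + 286 + 715 + 1287 + 1
     = 2381.

2381


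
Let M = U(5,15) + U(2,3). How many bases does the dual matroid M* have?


(M1+M2)* = M1* + M2*.
M1* = U(10,15), bases: C(15,10) = 3003.
M2* = U(1,3), bases: C(3,1) = 3.
|B(M*)| = 3003 * 3 = 9009.

9009


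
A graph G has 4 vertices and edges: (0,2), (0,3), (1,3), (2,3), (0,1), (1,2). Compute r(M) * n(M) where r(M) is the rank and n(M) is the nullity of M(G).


r(M) = |V| - c = 4 - 1 = 3.
nullity = |E| - r(M) = 6 - 3 = 3.
Product = 3 * 3 = 9.

9


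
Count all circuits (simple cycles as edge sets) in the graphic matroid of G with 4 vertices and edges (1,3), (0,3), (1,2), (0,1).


A circuit in a graphic matroid = edge set of a simple cycle.
G has 4 vertices and 4 edges.
Enumerating all minimal edge subsets forming cycles...
Total circuits found: 1.

1


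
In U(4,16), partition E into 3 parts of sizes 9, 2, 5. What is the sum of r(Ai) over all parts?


r(Ai) = min(|Ai|, 4) for each part.
Sum = min(9,4) + min(2,4) + min(5,4)
    = 4 + 2 + 4
    = 10.

10


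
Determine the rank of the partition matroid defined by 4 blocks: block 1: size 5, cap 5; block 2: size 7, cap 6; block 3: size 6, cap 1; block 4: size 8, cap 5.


Rank of a partition matroid = sum of min(|Si|, ci) for each block.
= min(5,5) + min(7,6) + min(6,1) + min(8,5)
= 5 + 6 + 1 + 5
= 17.

17


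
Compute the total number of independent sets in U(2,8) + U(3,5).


For a direct sum, |I(M1+M2)| = |I(M1)| * |I(M2)|.
|I(U(2,8))| = sum C(8,k) for k=0..2 = 37.
|I(U(3,5))| = sum C(5,k) for k=0..3 = 26.
Total = 37 * 26 = 962.

962


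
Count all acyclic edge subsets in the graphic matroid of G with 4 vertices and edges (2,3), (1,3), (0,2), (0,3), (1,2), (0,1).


An independent set in a graphic matroid is an acyclic edge subset.
G has 4 vertices and 6 edges.
Enumerate all 2^6 = 64 subsets, checking for acyclicity.
Total independent sets = 38.

38


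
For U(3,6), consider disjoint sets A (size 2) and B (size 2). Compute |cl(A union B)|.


|A union B| = 2 + 2 = 4 (disjoint).
In U(3,6), cl(S) = S if |S| < 3, else cl(S) = E.
Since 4 >= 3, cl(A union B) = E.
|cl(A union B)| = 6.

6


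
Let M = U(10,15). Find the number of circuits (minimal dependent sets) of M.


In U(10,15), circuits are the (11)-element subsets.
Any set of 11 elements is dependent, and removing any one element gives
an independent set of size 10, so it is a minimal dependent set.
Number of circuits = C(15,11) = 15! / (11! * 4!) = 1365.

1365


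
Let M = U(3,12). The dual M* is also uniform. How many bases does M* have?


The dual of U(r,n) is U(n-r, n) = U(9,12).
Bases of U(9,12) are all (9)-element subsets.
|B(M*)| = (12 choose 9) = 220.

220


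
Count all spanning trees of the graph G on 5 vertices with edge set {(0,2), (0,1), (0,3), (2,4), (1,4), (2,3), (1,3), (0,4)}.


By Kirchhoff's matrix tree theorem, the number of spanning trees equals
the determinant of any cofactor of the Laplacian matrix L.
G has 5 vertices and 8 edges.
Computing the (4 x 4) cofactor determinant gives 45.

45


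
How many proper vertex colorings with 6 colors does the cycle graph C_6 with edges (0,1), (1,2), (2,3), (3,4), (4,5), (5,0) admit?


P(C_6, k) = (k-1)^6 + (-1)^6*(k-1).
P(6) = (5)^6 + 5
= 15625 + 5 = 15630.

15630


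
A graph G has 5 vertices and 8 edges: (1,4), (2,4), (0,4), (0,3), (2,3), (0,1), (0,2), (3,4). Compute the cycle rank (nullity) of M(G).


Cycle rank (nullity) = |E| - r(M) = |E| - (|V| - c).
|E| = 8, |V| = 5, c = 1.
Nullity = 8 - (5 - 1) = 8 - 4 = 4.

4


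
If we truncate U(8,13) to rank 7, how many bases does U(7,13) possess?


Truncating U(8,13) to rank 7 gives U(7,13).
Bases of U(7,13) are all 7-element subsets of 13 elements.
Number of bases = C(13,7) = 13! / (7! * 6!) = 1716.

1716


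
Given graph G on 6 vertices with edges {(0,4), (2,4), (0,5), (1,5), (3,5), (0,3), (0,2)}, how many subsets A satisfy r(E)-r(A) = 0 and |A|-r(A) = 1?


R(x,y) = sum over A in 2^E of x^(r(E)-r(A)) * y^(|A|-r(A)).
G has 6 vertices, 7 edges. r(E) = 5.
Enumerate all 2^7 = 128 subsets.
Count subsets with r(E)-r(A)=0 and |A|-r(A)=1: 6.

6


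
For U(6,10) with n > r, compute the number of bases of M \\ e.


Deleting e from U(6,10) gives U(6,9) since n > r.
Bases of U(6,9) = C(9,6) = 9! / (6! * 3!) = 84.

84


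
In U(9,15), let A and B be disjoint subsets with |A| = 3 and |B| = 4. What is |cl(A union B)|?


|A union B| = 3 + 4 = 7 (disjoint).
In U(9,15), cl(S) = S if |S| < 9, else cl(S) = E.
Since 7 < 9, cl(A union B) = A union B.
|cl(A union B)| = 7.

7


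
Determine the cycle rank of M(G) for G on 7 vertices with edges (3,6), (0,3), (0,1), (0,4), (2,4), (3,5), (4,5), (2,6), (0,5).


Cycle rank (nullity) = |E| - r(M) = |E| - (|V| - c).
|E| = 9, |V| = 7, c = 1.
Nullity = 9 - (7 - 1) = 9 - 6 = 3.

3


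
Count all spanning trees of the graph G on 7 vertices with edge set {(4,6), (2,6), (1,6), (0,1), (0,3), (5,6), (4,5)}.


By Kirchhoff's matrix tree theorem, the number of spanning trees equals
the determinant of any cofactor of the Laplacian matrix L.
G has 7 vertices and 7 edges.
Computing the (6 x 6) cofactor determinant gives 3.

3


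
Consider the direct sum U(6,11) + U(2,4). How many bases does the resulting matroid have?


Bases of a direct sum M1 + M2: |B| = |B(M1)| * |B(M2)|.
|B(U(6,11))| = C(11,6) = 462.
|B(U(2,4))| = C(4,2) = 6.
Total bases = 462 * 6 = 2772.

2772


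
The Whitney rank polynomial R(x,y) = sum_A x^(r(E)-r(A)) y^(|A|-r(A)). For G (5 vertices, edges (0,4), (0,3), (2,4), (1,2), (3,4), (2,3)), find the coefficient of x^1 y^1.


R(x,y) = sum over A in 2^E of x^(r(E)-r(A)) * y^(|A|-r(A)).
G has 5 vertices, 6 edges. r(E) = 4.
Enumerate all 2^6 = 64 subsets.
Count subsets with r(E)-r(A)=1 and |A|-r(A)=1: 7.

7


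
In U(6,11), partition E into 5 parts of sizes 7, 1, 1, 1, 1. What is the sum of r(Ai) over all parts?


r(Ai) = min(|Ai|, 6) for each part.
Sum = min(7,6) + min(1,6) + min(1,6) + min(1,6) + min(1,6)
    = 6 + 1 + 1 + 1 + 1
    = 10.

10


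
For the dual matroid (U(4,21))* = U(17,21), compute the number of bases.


The dual of U(r,n) is U(n-r, n) = U(17,21).
Bases of U(17,21) are all (17)-element subsets.
|B(M*)| = C(21,17) = 5985.

5985


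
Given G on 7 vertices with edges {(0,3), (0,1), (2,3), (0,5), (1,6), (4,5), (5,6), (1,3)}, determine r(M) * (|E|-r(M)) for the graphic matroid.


r(M) = |V| - c = 7 - 1 = 6.
nullity = |E| - r(M) = 8 - 6 = 2.
Product = 6 * 2 = 12.

12


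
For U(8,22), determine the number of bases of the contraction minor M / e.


Contracting e from U(8,22) gives U(7,21).
Bases of U(7,21) = C(21,7) = 116280.

116280


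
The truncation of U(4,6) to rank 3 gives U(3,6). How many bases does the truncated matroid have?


Truncating U(4,6) to rank 3 gives U(3,6).
Bases of U(3,6) are all 3-element subsets of 6 elements.
Number of bases = (6 choose 3) = 20.

20


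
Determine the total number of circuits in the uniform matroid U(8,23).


In U(8,23), circuits are the (9)-element subsets.
Any set of 9 elements is dependent, and removing any one element gives
an independent set of size 8, so it is a minimal dependent set.
Number of circuits = (23 choose 9) = 817190.

817190


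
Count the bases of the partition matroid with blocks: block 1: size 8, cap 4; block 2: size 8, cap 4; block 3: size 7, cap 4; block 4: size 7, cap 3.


A basis picks exactly ci elements from block i.
Number of bases = product of C(|Si|, ci).
= C(8,4) * C(8,4) * C(7,4) * C(7,3)
= 70 * 70 * 35 * 35
= 6002500.

6002500


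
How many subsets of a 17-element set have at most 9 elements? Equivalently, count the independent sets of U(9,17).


Independent sets of U(9,17) are all subsets of size <= 9.
Count = C(17,0) + C(17,1) + C(17,2) + C(17,3) + C(17,4) + C(17,5) + C(17,6) + C(17,7) + C(17,8) + C(17,9)
     = 1 + 17 + 136 + 680 + 2380 + 6188 + 12376 + 19448 + 24310 + 24310
     = 89846.

89846


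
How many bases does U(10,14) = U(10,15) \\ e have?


Deleting e from U(10,15) gives U(10,14) since n > r.
Bases of U(10,14) = C(14,10) = 1001.

1001


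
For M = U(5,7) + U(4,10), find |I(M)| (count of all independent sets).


For a direct sum, |I(M1+M2)| = |I(M1)| * |I(M2)|.
|I(U(5,7))| = sum C(7,k) for k=0..5 = 120.
|I(U(4,10))| = sum C(10,k) for k=0..4 = 386.
Total = 120 * 386 = 46320.

46320


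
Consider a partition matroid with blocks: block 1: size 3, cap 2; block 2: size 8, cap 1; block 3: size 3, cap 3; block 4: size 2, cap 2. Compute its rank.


Rank of a partition matroid = sum of min(|Si|, ci) for each block.
= min(3,2) + min(8,1) + min(3,3) + min(2,2)
= 2 + 1 + 3 + 2
= 8.

8


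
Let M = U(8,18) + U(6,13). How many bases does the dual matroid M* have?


(M1+M2)* = M1* + M2*.
M1* = U(10,18), bases: C(18,10) = 43758.
M2* = U(7,13), bases: C(13,7) = 1716.
|B(M*)| = 43758 * 1716 = 75088728.

75088728


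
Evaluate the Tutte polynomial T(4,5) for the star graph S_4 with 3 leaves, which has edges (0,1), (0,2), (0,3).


A star on 4 vertices is a tree with 3 edges.
T(x,y) = x^(3) for any tree.
T(4,5) = 4^3 = 64.

64


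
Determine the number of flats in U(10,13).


Flats of U(10,13): every subset of size < 10 is a flat, plus E itself.
Count = (13 choose 0) + (13 choose 1) + (13 choose 2) + (13 choose 3) + (13 choose 4) + (13 choose 5) + (13 choose 6) + (13 choose 7) + (13 choose 8) + (13 choose 9) + 1
     = 1 + 13 + 78 + 286 + 715 + 1287 + 1716 + 1716 + 1287 + 715 + 1
     = 7815.

7815


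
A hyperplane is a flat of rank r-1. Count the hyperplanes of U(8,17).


Hyperplanes of U(8,17) are flats of rank 7.
In a uniform matroid, these are exactly the (7)-element subsets.
Count = C(17,7) = 17! / (7! * 10!) = 19448.

19448


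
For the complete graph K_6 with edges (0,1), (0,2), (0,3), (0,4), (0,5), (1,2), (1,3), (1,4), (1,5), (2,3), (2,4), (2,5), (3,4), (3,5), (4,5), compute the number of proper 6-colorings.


P(K_6, k) = k(k-1)(k-2)...(k-5).
P(6) = (6) * (5) * (4) * (3) * (2) * (1) = 720.

720


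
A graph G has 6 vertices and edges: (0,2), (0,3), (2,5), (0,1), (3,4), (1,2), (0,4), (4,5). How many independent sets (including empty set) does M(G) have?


An independent set in a graphic matroid is an acyclic edge subset.
G has 6 vertices and 8 edges.
Enumerate all 2^8 = 256 subsets, checking for acyclicity.
Total independent sets = 180.

180


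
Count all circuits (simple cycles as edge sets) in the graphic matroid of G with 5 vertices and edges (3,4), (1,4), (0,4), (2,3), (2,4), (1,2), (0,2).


A circuit in a graphic matroid = edge set of a simple cycle.
G has 5 vertices and 7 edges.
Enumerating all minimal edge subsets forming cycles...
Total circuits found: 6.

6


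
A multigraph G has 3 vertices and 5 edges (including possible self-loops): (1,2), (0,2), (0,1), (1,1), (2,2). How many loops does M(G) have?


In a graphic matroid, a loop is a self-loop edge (u,u) with rank 0.
Examining all 5 edges for self-loops...
Self-loops found: (1,1), (2,2)
Number of loops = 2.

2


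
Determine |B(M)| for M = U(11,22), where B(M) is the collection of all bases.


Bases of U(11,22) are all 11-element subsets of the 22-element ground set.
Number of bases = C(22,11).
(22 choose 11) = 705432.

705432


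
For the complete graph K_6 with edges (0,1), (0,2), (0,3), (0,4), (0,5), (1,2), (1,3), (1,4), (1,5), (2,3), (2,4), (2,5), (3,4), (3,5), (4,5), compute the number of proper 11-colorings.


P(K_6, k) = k(k-1)(k-2)...(k-5).
P(11) = (11) * (10) * (9) * (8) * (7) * (6) = 332640.

332640


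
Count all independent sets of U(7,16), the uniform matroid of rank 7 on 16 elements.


Independent sets of U(7,16) are all subsets of size <= 7.
Count = (16 choose 0) + (16 choose 1) + (16 choose 2) + (16 choose 3) + (16 choose 4) + (16 choose 5) + (16 choose 6) + (16 choose 7)
     = 1 + 16 + 120 + 560 + 1820 + 4368 + 8008 + 11440
     = 26333.

26333


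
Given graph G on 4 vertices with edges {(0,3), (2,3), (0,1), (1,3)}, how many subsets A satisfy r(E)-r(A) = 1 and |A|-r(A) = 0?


R(x,y) = sum over A in 2^E of x^(r(E)-r(A)) * y^(|A|-r(A)).
G has 4 vertices, 4 edges. r(E) = 3.
Enumerate all 2^4 = 16 subsets.
Count subsets with r(E)-r(A)=1 and |A|-r(A)=0: 6.

6


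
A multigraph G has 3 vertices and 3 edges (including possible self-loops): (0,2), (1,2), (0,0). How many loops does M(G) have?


In a graphic matroid, a loop is a self-loop edge (u,u) with rank 0.
Examining all 3 edges for self-loops...
Self-loops found: (0,0)
Number of loops = 1.

1


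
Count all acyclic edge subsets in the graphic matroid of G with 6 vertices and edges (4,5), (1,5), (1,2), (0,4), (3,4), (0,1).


An independent set in a graphic matroid is an acyclic edge subset.
G has 6 vertices and 6 edges.
Enumerate all 2^6 = 64 subsets, checking for acyclicity.
Total independent sets = 60.

60


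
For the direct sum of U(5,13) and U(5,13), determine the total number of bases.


Bases of a direct sum M1 + M2: |B| = |B(M1)| * |B(M2)|.
|B(U(5,13))| = C(13,5) = 1287.
|B(U(5,13))| = C(13,5) = 1287.
Total bases = 1287 * 1287 = 1656369.

1656369


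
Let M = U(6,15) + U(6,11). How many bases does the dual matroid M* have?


(M1+M2)* = M1* + M2*.
M1* = U(9,15), bases: C(15,9) = 5005.
M2* = U(5,11), bases: C(11,5) = 462.
|B(M*)| = 5005 * 462 = 2312310.

2312310


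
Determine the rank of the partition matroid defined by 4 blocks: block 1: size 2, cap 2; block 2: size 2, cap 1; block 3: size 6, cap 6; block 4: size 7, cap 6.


Rank of a partition matroid = sum of min(|Si|, ci) for each block.
= min(2,2) + min(2,1) + min(6,6) + min(7,6)
= 2 + 1 + 6 + 6
= 15.

15


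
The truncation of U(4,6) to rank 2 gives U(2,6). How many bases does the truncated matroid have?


Truncating U(4,6) to rank 2 gives U(2,6).
Bases of U(2,6) are all 2-element subsets of 6 elements.
Number of bases = (6 choose 2) = 15.

15


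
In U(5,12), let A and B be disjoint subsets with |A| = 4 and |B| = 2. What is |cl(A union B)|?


|A union B| = 4 + 2 = 6 (disjoint).
In U(5,12), cl(S) = S if |S| < 5, else cl(S) = E.
Since 6 >= 5, cl(A union B) = E.
|cl(A union B)| = 12.

12


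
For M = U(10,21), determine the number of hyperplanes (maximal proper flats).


Hyperplanes of U(10,21) are flats of rank 9.
In a uniform matroid, these are exactly the (9)-element subsets.
Count = C(21,9) = 293930.

293930


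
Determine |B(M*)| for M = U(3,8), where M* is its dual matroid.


The dual of U(r,n) is U(n-r, n) = U(5,8).
Bases of U(5,8) are all (5)-element subsets.
|B(M*)| = C(8,5) = 8! / (5! * 3!) = 56.

56


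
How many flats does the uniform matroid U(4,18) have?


Flats of U(4,18): every subset of size < 4 is a flat, plus E itself.
Count = (18 choose 0) + (18 choose 1) + (18 choose 2) + (18 choose 3) + 1
     = 1 + 18 + 153 + 816 + 1
     = 989.

989


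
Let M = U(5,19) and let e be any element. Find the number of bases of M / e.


Contracting e from U(5,19) gives U(4,18).
Bases of U(4,18) = (18 choose 4) = 3060.

3060


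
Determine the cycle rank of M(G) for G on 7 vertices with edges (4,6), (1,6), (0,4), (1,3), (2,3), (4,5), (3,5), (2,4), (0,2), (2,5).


Cycle rank (nullity) = |E| - r(M) = |E| - (|V| - c).
|E| = 10, |V| = 7, c = 1.
Nullity = 10 - (7 - 1) = 10 - 6 = 4.

4


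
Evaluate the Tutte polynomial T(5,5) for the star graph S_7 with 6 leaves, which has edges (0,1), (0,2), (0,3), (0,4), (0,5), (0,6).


A star on 7 vertices is a tree with 6 edges.
T(x,y) = x^(6) for any tree.
T(5,5) = 5^6 = 15625.

15625


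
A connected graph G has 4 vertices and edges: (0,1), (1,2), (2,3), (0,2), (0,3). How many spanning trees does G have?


By Kirchhoff's matrix tree theorem, the number of spanning trees equals
the determinant of any cofactor of the Laplacian matrix L.
G has 4 vertices and 5 edges.
Computing the (3 x 3) cofactor determinant gives 8.

8


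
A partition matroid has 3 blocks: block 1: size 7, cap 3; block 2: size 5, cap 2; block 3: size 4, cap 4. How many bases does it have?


A basis picks exactly ci elements from block i.
Number of bases = product of C(|Si|, ci).
= C(7,3) * C(5,2) * C(4,4)
= 35 * 10 * 1
= 350.

350


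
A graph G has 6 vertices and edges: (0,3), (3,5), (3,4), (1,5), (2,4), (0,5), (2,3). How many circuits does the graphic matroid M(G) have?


A circuit in a graphic matroid = edge set of a simple cycle.
G has 6 vertices and 7 edges.
Enumerating all minimal edge subsets forming cycles...
Total circuits found: 2.

2


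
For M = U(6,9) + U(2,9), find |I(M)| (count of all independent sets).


For a direct sum, |I(M1+M2)| = |I(M1)| * |I(M2)|.
|I(U(6,9))| = sum C(9,k) for k=0..6 = 466.
|I(U(2,9))| = sum C(9,k) for k=0..2 = 46.
Total = 466 * 46 = 21436.

21436


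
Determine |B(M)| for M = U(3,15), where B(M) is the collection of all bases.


Bases of U(3,15) are all 3-element subsets of the 15-element ground set.
Number of bases = C(15,3).
(15 choose 3) = 455.

455


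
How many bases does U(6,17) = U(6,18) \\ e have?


Deleting e from U(6,18) gives U(6,17) since n > r.
Bases of U(6,17) = C(17,6) = 17! / (6! * 11!) = 12376.

12376


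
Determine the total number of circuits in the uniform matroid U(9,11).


In U(9,11), circuits are the (10)-element subsets.
Any set of 10 elements is dependent, and removing any one element gives
an independent set of size 9, so it is a minimal dependent set.
Number of circuits = (11 choose 10) = 11.

11


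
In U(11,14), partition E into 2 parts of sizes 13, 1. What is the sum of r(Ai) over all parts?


r(Ai) = min(|Ai|, 11) for each part.
Sum = min(13,11) + min(1,11)
    = 11 + 1
    = 12.

12


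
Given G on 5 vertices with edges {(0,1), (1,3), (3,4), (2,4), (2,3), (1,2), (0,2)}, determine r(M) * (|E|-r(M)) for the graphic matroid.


r(M) = |V| - c = 5 - 1 = 4.
nullity = |E| - r(M) = 7 - 4 = 3.
Product = 4 * 3 = 12.

12


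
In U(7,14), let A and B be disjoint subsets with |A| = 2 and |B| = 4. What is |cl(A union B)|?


|A union B| = 2 + 4 = 6 (disjoint).
In U(7,14), cl(S) = S if |S| < 7, else cl(S) = E.
Since 6 < 7, cl(A union B) = A union B.
|cl(A union B)| = 6.

6


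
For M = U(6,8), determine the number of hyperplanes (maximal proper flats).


Hyperplanes of U(6,8) are flats of rank 5.
In a uniform matroid, these are exactly the (5)-element subsets.
Count = C(8,5) = 8! / (5! * 3!) = 56.

56


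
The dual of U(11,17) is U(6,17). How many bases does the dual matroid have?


The dual of U(r,n) is U(n-r, n) = U(6,17).
Bases of U(6,17) are all (6)-element subsets.
|B(M*)| = C(17,6) = 17! / (6! * 11!) = 12376.

12376


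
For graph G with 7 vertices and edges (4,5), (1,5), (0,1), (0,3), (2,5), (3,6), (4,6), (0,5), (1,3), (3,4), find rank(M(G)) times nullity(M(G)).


r(M) = |V| - c = 7 - 1 = 6.
nullity = |E| - r(M) = 10 - 6 = 4.
Product = 6 * 4 = 24.

24


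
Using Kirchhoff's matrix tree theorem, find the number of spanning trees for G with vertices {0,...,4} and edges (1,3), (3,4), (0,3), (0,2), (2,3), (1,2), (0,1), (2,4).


By Kirchhoff's matrix tree theorem, the number of spanning trees equals
the determinant of any cofactor of the Laplacian matrix L.
G has 5 vertices and 8 edges.
Computing the (4 x 4) cofactor determinant gives 40.

40


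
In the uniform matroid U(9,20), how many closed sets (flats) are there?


Flats of U(9,20): every subset of size < 9 is a flat, plus E itself.
Count = C(20,0) + C(20,1) + C(20,2) + C(20,3) + C(20,4) + C(20,5) + C(20,6) + C(20,7) + C(20,8) + 1
     = 1 + 20 + 190 + 1140 + 4845 + 15504 + 38760 + 77520 + 125970 + 1
     = 263951.

263951


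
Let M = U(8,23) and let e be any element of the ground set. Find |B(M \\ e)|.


Deleting e from U(8,23) gives U(8,22) since n > r.
Bases of U(8,22) = C(22,8) = 22! / (8! * 14!) = 319770.

319770


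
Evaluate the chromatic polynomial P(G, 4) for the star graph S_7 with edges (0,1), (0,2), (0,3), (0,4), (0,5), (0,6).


P(tree, k) = k * (k-1)^(6) for any tree on 7 vertices.
P(4) = 4 * 3^6 = 4 * 729 = 2916.

2916


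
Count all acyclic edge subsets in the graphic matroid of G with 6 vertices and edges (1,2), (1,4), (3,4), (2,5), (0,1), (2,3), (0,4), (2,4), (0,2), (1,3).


An independent set in a graphic matroid is an acyclic edge subset.
G has 6 vertices and 10 edges.
Enumerate all 2^10 = 1024 subsets, checking for acyclicity.
Total independent sets = 396.

396


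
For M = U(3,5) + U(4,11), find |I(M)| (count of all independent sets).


For a direct sum, |I(M1+M2)| = |I(M1)| * |I(M2)|.
|I(U(3,5))| = sum C(5,k) for k=0..3 = 26.
|I(U(4,11))| = sum C(11,k) for k=0..4 = 562.
Total = 26 * 562 = 14612.

14612


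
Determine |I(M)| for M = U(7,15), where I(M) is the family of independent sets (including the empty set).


Independent sets of U(7,15) are all subsets of size <= 7.
Count = (15 choose 0) + (15 choose 1) + (15 choose 2) + (15 choose 3) + (15 choose 4) + (15 choose 5) + (15 choose 6) + (15 choose 7)
     = 1 + 15 + 105 + 455 + 1365 + 3003 + 5005 + 6435
     = 16384.

16384


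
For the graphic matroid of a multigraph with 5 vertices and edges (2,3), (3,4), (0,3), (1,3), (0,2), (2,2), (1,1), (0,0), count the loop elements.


In a graphic matroid, a loop is a self-loop edge (u,u) with rank 0.
Examining all 8 edges for self-loops...
Self-loops found: (2,2), (1,1), (0,0)
Number of loops = 3.

3


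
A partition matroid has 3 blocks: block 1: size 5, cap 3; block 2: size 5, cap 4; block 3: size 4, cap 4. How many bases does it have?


A basis picks exactly ci elements from block i.
Number of bases = product of C(|Si|, ci).
= C(5,3) * C(5,4) * C(4,4)
= 10 * 5 * 1
= 50.

50


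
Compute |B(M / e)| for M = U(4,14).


Contracting e from U(4,14) gives U(3,13).
Bases of U(3,13) = C(13,3) = 13! / (3! * 10!) = 286.

286


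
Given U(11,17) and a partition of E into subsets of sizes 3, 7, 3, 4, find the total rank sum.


r(Ai) = min(|Ai|, 11) for each part.
Sum = min(3,11) + min(7,11) + min(3,11) + min(4,11)
    = 3 + 7 + 3 + 4
    = 17.

17


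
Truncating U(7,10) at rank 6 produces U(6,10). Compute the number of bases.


Truncating U(7,10) to rank 6 gives U(6,10).
Bases of U(6,10) are all 6-element subsets of 10 elements.
Number of bases = C(10,6) = 210.

210


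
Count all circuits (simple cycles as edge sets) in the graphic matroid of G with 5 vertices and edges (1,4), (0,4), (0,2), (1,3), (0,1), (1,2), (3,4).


A circuit in a graphic matroid = edge set of a simple cycle.
G has 5 vertices and 7 edges.
Enumerating all minimal edge subsets forming cycles...
Total circuits found: 6.

6


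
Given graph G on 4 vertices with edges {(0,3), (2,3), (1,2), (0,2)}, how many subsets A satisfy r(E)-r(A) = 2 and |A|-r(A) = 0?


R(x,y) = sum over A in 2^E of x^(r(E)-r(A)) * y^(|A|-r(A)).
G has 4 vertices, 4 edges. r(E) = 3.
Enumerate all 2^4 = 16 subsets.
Count subsets with r(E)-r(A)=2 and |A|-r(A)=0: 4.

4


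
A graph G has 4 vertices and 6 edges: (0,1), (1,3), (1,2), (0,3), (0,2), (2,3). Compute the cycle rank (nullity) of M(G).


Cycle rank (nullity) = |E| - r(M) = |E| - (|V| - c).
|E| = 6, |V| = 4, c = 1.
Nullity = 6 - (4 - 1) = 6 - 3 = 3.

3


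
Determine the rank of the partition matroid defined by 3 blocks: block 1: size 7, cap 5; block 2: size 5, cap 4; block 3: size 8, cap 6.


Rank of a partition matroid = sum of min(|Si|, ci) for each block.
= min(7,5) + min(5,4) + min(8,6)
= 5 + 4 + 6
= 15.

15


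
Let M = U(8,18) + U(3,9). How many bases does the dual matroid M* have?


(M1+M2)* = M1* + M2*.
M1* = U(10,18), bases: C(18,10) = 43758.
M2* = U(6,9), bases: C(9,6) = 84.
|B(M*)| = 43758 * 84 = 3675672.

3675672


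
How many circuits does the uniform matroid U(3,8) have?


In U(3,8), circuits are the (4)-element subsets.
Any set of 4 elements is dependent, and removing any one element gives
an independent set of size 3, so it is a minimal dependent set.
Number of circuits = C(8,4) = (8 * 7 * 6 * 5) / (1 * 2 * 3 * 4) = 70.

70


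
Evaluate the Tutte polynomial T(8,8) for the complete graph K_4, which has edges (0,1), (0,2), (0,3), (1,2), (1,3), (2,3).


T(K_4; x,y) = x^3 + 3x^2 + 4xy + 2x + y^3 + 3y^2 + 2y.
Substituting x=8, y=8:
= 512 + 192 + 256 + 16 + 512 + 192 + 16
= 1696.

1696


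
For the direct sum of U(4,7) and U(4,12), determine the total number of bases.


Bases of a direct sum M1 + M2: |B| = |B(M1)| * |B(M2)|.
|B(U(4,7))| = C(7,4) = 35.
|B(U(4,12))| = C(12,4) = 495.
Total bases = 35 * 495 = 17325.

17325


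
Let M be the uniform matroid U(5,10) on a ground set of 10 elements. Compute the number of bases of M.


Bases of U(5,10) are all 5-element subsets of the 10-element ground set.
Number of bases = C(10,5).
C(10,5) = 252.

252


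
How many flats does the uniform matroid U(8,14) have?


Flats of U(8,14): every subset of size < 8 is a flat, plus E itself.
Count = (14 choose 0) + (14 choose 1) + (14 choose 2) + (14 choose 3) + (14 choose 4) + (14 choose 5) + (14 choose 6) + (14 choose 7) + 1
     = 1 + 14 + 91 + 364 + 1001 + 2002 + 3003 + 3432 + 1
     = 9909.

9909


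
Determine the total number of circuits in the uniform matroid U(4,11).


In U(4,11), circuits are the (5)-element subsets.
Any set of 5 elements is dependent, and removing any one element gives
an independent set of size 4, so it is a minimal dependent set.
Number of circuits = C(11,5) = 11! / (5! * 6!) = 462.

462


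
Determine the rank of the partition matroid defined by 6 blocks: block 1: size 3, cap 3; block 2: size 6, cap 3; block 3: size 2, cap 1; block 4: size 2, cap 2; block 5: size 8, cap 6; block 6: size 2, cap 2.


Rank of a partition matroid = sum of min(|Si|, ci) for each block.
= min(3,3) + min(6,3) + min(2,1) + min(2,2) + min(8,6) + min(2,2)
= 3 + 3 + 1 + 2 + 6 + 2
= 17.

17


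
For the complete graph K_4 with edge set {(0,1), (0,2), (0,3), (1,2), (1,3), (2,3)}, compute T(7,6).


T(K_4; x,y) = x^3 + 3x^2 + 4xy + 2x + y^3 + 3y^2 + 2y.
Substituting x=7, y=6:
= 343 + 147 + 168 + 14 + 216 + 108 + 12
= 1008.

1008


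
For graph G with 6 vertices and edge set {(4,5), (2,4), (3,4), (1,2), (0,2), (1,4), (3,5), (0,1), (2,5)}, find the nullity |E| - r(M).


Cycle rank (nullity) = |E| - r(M) = |E| - (|V| - c).
|E| = 9, |V| = 6, c = 1.
Nullity = 9 - (6 - 1) = 9 - 5 = 4.

4


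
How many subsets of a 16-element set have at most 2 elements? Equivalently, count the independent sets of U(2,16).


Independent sets of U(2,16) are all subsets of size <= 2.
Count = C(16,0) + C(16,1) + C(16,2)
     = 1 + 16 + 120
     = 137.

137


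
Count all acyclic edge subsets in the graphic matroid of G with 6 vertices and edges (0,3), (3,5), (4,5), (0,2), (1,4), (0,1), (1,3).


An independent set in a graphic matroid is an acyclic edge subset.
G has 6 vertices and 7 edges.
Enumerate all 2^7 = 128 subsets, checking for acyclicity.
Total independent sets = 104.

104


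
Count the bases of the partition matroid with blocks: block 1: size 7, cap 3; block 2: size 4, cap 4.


A basis picks exactly ci elements from block i.
Number of bases = product of C(|Si|, ci).
= C(7,3) * C(4,4)
= 35 * 1
= 35.

35


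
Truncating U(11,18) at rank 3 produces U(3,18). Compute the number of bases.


Truncating U(11,18) to rank 3 gives U(3,18).
Bases of U(3,18) are all 3-element subsets of 18 elements.
Number of bases = (18 choose 3) = 816.

816


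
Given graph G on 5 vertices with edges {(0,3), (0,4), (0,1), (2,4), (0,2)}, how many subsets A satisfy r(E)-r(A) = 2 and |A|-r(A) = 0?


R(x,y) = sum over A in 2^E of x^(r(E)-r(A)) * y^(|A|-r(A)).
G has 5 vertices, 5 edges. r(E) = 4.
Enumerate all 2^5 = 32 subsets.
Count subsets with r(E)-r(A)=2 and |A|-r(A)=0: 10.

10


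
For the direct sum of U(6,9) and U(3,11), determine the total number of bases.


Bases of a direct sum M1 + M2: |B| = |B(M1)| * |B(M2)|.
|B(U(6,9))| = C(9,6) = 84.
|B(U(3,11))| = C(11,3) = 165.
Total bases = 84 * 165 = 13860.

13860


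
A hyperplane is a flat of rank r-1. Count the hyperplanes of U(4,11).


Hyperplanes of U(4,11) are flats of rank 3.
In a uniform matroid, these are exactly the (3)-element subsets.
Count = (11 choose 3) = 165.

165


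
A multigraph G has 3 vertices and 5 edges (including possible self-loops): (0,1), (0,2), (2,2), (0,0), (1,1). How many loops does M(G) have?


In a graphic matroid, a loop is a self-loop edge (u,u) with rank 0.
Examining all 5 edges for self-loops...
Self-loops found: (2,2), (0,0), (1,1)
Number of loops = 3.

3


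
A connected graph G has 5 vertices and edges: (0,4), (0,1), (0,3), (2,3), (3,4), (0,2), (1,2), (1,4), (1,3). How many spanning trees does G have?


By Kirchhoff's matrix tree theorem, the number of spanning trees equals
the determinant of any cofactor of the Laplacian matrix L.
G has 5 vertices and 9 edges.
Computing the (4 x 4) cofactor determinant gives 75.

75


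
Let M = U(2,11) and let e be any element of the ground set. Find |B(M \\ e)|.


Deleting e from U(2,11) gives U(2,10) since n > r.
Bases of U(2,10) = C(10,2) = (10 * 9) / (1 * 2) = 45.

45


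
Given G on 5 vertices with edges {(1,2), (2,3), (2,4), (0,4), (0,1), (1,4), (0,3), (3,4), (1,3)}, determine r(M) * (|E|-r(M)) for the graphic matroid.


r(M) = |V| - c = 5 - 1 = 4.
nullity = |E| - r(M) = 9 - 4 = 5.
Product = 4 * 5 = 20.

20


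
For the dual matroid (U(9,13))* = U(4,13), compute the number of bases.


The dual of U(r,n) is U(n-r, n) = U(4,13).
Bases of U(4,13) are all (4)-element subsets.
|B(M*)| = C(13,4) = 13! / (4! * 9!) = 715.

715


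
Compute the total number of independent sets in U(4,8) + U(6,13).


For a direct sum, |I(M1+M2)| = |I(M1)| * |I(M2)|.
|I(U(4,8))| = sum C(8,k) for k=0..4 = 163.
|I(U(6,13))| = sum C(13,k) for k=0..6 = 4096.
Total = 163 * 4096 = 667648.

667648


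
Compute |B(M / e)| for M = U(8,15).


Contracting e from U(8,15) gives U(7,14).
Bases of U(7,14) = C(14,7) = 14! / (7! * 7!) = 3432.

3432


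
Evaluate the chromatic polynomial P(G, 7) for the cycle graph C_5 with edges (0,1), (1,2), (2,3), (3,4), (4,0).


P(C_5, k) = (k-1)^5 + (-1)^5*(k-1).
P(7) = (6)^5 - 6
= 7776 - 6 = 7770.

7770


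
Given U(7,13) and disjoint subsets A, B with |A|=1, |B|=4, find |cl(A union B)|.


|A union B| = 1 + 4 = 5 (disjoint).
In U(7,13), cl(S) = S if |S| < 7, else cl(S) = E.
Since 5 < 7, cl(A union B) = A union B.
|cl(A union B)| = 5.

5


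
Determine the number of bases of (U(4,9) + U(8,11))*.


(M1+M2)* = M1* + M2*.
M1* = U(5,9), bases: C(9,5) = 126.
M2* = U(3,11), bases: C(11,3) = 165.
|B(M*)| = 126 * 165 = 20790.

20790


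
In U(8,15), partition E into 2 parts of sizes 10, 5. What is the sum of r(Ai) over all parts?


r(Ai) = min(|Ai|, 8) for each part.
Sum = min(10,8) + min(5,8)
    = 8 + 5
    = 13.

13


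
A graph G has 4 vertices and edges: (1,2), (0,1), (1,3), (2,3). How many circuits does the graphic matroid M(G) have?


A circuit in a graphic matroid = edge set of a simple cycle.
G has 4 vertices and 4 edges.
Enumerating all minimal edge subsets forming cycles...
Total circuits found: 1.

1


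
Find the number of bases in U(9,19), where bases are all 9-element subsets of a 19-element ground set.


Bases of U(9,19) are all 9-element subsets of the 19-element ground set.
Number of bases = C(19,9).
C(19,9) = 19! / (9! * 10!) = 92378.

92378


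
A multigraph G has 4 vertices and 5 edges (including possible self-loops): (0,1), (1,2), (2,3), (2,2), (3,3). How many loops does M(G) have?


In a graphic matroid, a loop is a self-loop edge (u,u) with rank 0.
Examining all 5 edges for self-loops...
Self-loops found: (2,2), (3,3)
Number of loops = 2.

2


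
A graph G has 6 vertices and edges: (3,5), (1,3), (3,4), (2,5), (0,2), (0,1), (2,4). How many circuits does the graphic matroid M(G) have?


A circuit in a graphic matroid = edge set of a simple cycle.
G has 6 vertices and 7 edges.
Enumerating all minimal edge subsets forming cycles...
Total circuits found: 3.

3


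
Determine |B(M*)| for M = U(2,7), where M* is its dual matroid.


The dual of U(r,n) is U(n-r, n) = U(5,7).
Bases of U(5,7) are all (5)-element subsets.
|B(M*)| = C(7,5) = 21.

21


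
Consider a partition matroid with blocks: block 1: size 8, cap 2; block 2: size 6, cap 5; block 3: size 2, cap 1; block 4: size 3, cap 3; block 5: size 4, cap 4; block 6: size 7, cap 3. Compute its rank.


Rank of a partition matroid = sum of min(|Si|, ci) for each block.
= min(8,2) + min(6,5) + min(2,1) + min(3,3) + min(4,4) + min(7,3)
= 2 + 5 + 1 + 3 + 4 + 3
= 18.

18


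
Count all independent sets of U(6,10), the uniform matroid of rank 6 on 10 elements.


Independent sets of U(6,10) are all subsets of size <= 6.
Count = C(10,0) + C(10,1) + C(10,2) + C(10,3) + C(10,4) + C(10,5) + C(10,6)
     = 1 + 10 + 45 + 120 + 210 + 252 + 210
     = 848.

848


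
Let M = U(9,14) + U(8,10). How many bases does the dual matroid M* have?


(M1+M2)* = M1* + M2*.
M1* = U(5,14), bases: C(14,5) = 2002.
M2* = U(2,10), bases: C(10,2) = 45.
|B(M*)| = 2002 * 45 = 90090.

90090


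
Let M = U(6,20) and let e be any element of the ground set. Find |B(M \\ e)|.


Deleting e from U(6,20) gives U(6,19) since n > r.
Bases of U(6,19) = C(19,6) = 19! / (6! * 13!) = 27132.

27132


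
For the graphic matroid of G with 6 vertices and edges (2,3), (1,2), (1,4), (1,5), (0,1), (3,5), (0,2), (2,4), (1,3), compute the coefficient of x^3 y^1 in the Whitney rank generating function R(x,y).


R(x,y) = sum over A in 2^E of x^(r(E)-r(A)) * y^(|A|-r(A)).
G has 6 vertices, 9 edges. r(E) = 5.
Enumerate all 2^9 = 512 subsets.
Count subsets with r(E)-r(A)=3 and |A|-r(A)=1: 4.

4


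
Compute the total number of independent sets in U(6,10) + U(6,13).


For a direct sum, |I(M1+M2)| = |I(M1)| * |I(M2)|.
|I(U(6,10))| = sum C(10,k) for k=0..6 = 848.
|I(U(6,13))| = sum C(13,k) for k=0..6 = 4096.
Total = 848 * 4096 = 3473408.

3473408


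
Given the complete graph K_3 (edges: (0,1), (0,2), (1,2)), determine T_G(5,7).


T(K_3; x,y) = x^2 + x + y.
T(5,7) = 25 + 5 + 7 = 37.

37


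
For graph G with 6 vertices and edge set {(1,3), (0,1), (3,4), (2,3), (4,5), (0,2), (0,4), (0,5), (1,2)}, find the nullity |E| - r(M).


Cycle rank (nullity) = |E| - r(M) = |E| - (|V| - c).
|E| = 9, |V| = 6, c = 1.
Nullity = 9 - (6 - 1) = 9 - 5 = 4.

4


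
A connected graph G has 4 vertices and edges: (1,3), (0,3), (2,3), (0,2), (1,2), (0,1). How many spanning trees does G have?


By Kirchhoff's matrix tree theorem, the number of spanning trees equals
the determinant of any cofactor of the Laplacian matrix L.
G has 4 vertices and 6 edges.
Computing the (3 x 3) cofactor determinant gives 16.

16


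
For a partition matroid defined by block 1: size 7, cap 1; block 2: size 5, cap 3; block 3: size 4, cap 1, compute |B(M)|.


A basis picks exactly ci elements from block i.
Number of bases = product of C(|Si|, ci).
= C(7,1) * C(5,3) * C(4,1)
= 7 * 10 * 4
= 280.

280


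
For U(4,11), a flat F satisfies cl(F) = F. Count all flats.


Flats of U(4,11): every subset of size < 4 is a flat, plus E itself.
Count = (11 choose 0) + (11 choose 1) + (11 choose 2) + (11 choose 3) + 1
     = 1 + 11 + 55 + 165 + 1
     = 233.

233


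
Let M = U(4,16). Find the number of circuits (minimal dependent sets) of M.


In U(4,16), circuits are the (5)-element subsets.
Any set of 5 elements is dependent, and removing any one element gives
an independent set of size 4, so it is a minimal dependent set.
Number of circuits = C(16,5) = 4368.

4368


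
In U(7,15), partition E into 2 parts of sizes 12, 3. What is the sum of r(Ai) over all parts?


r(Ai) = min(|Ai|, 7) for each part.
Sum = min(12,7) + min(3,7)
    = 7 + 3
    = 10.

10


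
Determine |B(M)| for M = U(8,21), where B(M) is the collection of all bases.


Bases of U(8,21) are all 8-element subsets of the 21-element ground set.
Number of bases = C(21,8).
(21 choose 8) = 203490.

203490


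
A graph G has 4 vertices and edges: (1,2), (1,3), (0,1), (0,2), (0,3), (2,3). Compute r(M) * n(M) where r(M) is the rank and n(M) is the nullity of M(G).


r(M) = |V| - c = 4 - 1 = 3.
nullity = |E| - r(M) = 6 - 3 = 3.
Product = 3 * 3 = 9.

9


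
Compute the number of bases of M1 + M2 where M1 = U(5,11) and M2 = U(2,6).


Bases of a direct sum M1 + M2: |B| = |B(M1)| * |B(M2)|.
|B(U(5,11))| = C(11,5) = 462.
|B(U(2,6))| = C(6,2) = 15.
Total bases = 462 * 15 = 6930.

6930


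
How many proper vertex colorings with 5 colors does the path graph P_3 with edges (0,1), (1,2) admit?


P(P_3, k) = k * (k-1)^(2).
P(5) = 5 * 4^2 = 5 * 16 = 80.

80


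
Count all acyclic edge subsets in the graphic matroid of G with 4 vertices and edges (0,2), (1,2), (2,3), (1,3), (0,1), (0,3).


An independent set in a graphic matroid is an acyclic edge subset.
G has 4 vertices and 6 edges.
Enumerate all 2^6 = 64 subsets, checking for acyclicity.
Total independent sets = 38.

38


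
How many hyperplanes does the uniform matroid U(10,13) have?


Hyperplanes of U(10,13) are flats of rank 9.
In a uniform matroid, these are exactly the (9)-element subsets.
Count = C(13,9) = 715.

715


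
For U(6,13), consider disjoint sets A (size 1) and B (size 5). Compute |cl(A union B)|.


|A union B| = 1 + 5 = 6 (disjoint).
In U(6,13), cl(S) = S if |S| < 6, else cl(S) = E.
Since 6 >= 6, cl(A union B) = E.
|cl(A union B)| = 13.

13


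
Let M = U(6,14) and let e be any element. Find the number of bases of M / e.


Contracting e from U(6,14) gives U(5,13).
Bases of U(5,13) = C(13,5) = 13! / (5! * 8!) = 1287.

1287


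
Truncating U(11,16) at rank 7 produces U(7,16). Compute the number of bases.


Truncating U(11,16) to rank 7 gives U(7,16).
Bases of U(7,16) are all 7-element subsets of 16 elements.
Number of bases = (16 choose 7) = 11440.

11440


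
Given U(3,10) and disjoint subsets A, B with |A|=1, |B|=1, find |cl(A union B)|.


|A union B| = 1 + 1 = 2 (disjoint).
In U(3,10), cl(S) = S if |S| < 3, else cl(S) = E.
Since 2 < 3, cl(A union B) = A union B.
|cl(A union B)| = 2.

2


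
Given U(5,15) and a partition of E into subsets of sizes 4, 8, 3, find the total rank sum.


r(Ai) = min(|Ai|, 5) for each part.
Sum = min(4,5) + min(8,5) + min(3,5)
    = 4 + 5 + 3
    = 12.

12


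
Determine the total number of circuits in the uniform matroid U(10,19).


In U(10,19), circuits are the (11)-element subsets.
Any set of 11 elements is dependent, and removing any one element gives
an independent set of size 10, so it is a minimal dependent set.
Number of circuits = C(19,11) = 75582.

75582


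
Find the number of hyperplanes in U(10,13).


Hyperplanes of U(10,13) are flats of rank 9.
In a uniform matroid, these are exactly the (9)-element subsets.
Count = C(13,9) = 715.

715


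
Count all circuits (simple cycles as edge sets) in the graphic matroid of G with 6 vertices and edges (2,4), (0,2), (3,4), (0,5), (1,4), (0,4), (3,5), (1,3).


A circuit in a graphic matroid = edge set of a simple cycle.
G has 6 vertices and 8 edges.
Enumerating all minimal edge subsets forming cycles...
Total circuits found: 6.

6


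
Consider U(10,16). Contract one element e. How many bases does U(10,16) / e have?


Contracting e from U(10,16) gives U(9,15).
Bases of U(9,15) = (15 choose 9) = 5005.

5005
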